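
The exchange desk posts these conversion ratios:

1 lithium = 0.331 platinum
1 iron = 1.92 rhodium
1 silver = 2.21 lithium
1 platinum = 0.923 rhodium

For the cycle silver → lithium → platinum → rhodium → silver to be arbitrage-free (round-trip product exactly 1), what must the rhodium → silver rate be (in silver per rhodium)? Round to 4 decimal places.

Known legs of the cycle: 2.21 × 0.331 × 0.923 = 0.67518373
For no arbitrage the full-cycle product must be 1, so the missing rate is 1 / 0.67518373 ≈ 1.481078.

1.4811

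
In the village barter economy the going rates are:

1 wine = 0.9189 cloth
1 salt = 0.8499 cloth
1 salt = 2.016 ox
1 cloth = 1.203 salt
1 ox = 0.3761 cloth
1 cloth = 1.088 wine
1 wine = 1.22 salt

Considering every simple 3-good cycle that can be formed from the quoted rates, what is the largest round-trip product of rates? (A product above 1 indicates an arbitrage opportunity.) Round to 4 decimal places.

1.1281

wine→salt→cloth→wine: 1.22 × 0.8499 × 1.088 = 1.12812
ox→cloth→salt→ox: 0.3761 × 1.203 × 2.016 = 0.91214
Maximum is wine→salt→cloth→wine at 1.1281; arbitrage exists.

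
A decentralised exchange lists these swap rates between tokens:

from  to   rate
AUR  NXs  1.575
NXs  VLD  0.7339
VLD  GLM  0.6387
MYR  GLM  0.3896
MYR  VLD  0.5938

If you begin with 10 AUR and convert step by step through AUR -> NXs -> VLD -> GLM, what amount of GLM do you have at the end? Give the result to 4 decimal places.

10 AUR × 1.575 = 15.75 NXs
15.75 NXs × 0.7339 = 11.558925 VLD
11.558925 VLD × 0.6387 = 7.3826853975 GLM

7.3827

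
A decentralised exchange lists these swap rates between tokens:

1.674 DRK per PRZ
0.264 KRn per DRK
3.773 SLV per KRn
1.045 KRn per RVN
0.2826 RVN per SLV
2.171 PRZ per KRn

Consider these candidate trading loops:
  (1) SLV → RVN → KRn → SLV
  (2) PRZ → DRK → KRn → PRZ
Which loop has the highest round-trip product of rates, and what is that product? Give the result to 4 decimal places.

1.1142

(1) 0.2826 × 1.045 × 3.773 = 1.11423
(2) 1.674 × 0.264 × 2.171 = 0.95944
Highest is cycle (1) at 1.1142 (>1, arbitrage).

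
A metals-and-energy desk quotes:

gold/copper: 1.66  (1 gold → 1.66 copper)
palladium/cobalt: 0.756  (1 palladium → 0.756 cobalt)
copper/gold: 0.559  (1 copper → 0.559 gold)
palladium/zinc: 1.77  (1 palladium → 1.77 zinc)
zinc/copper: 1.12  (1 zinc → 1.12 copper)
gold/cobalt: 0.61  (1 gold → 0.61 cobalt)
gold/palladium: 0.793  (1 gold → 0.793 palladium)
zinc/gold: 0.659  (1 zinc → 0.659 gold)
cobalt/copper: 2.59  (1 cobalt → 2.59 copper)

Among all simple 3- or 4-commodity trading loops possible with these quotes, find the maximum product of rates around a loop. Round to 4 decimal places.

0.9250

zinc→gold→palladium→zinc: 0.659 × 0.793 × 1.77 = 0.92498
cobalt→copper→gold→cobalt: 2.59 × 0.559 × 0.61 = 0.88316
zinc→copper→gold→palladium→zinc: 1.12 × 0.559 × 0.793 × 1.77 = 0.87877
cobalt→copper→gold→palladium→cobalt: 2.59 × 0.559 × 0.793 × 0.756 = 0.86797
Maximum is zinc→gold→palladium→zinc at 0.9250; no arbitrage — every cycle loses value.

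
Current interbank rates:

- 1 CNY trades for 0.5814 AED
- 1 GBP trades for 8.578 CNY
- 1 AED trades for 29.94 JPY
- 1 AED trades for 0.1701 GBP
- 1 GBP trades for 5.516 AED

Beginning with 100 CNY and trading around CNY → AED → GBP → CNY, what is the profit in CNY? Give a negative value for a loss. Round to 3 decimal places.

100 CNY × 0.5814 = 58.14 AED
58.14 AED × 0.1701 = 9.889614 GBP
9.889614 GBP × 8.578 = 84.833108892 CNY
Net change: 84.833108892 − 100 = -15.166891108 CNY

-15.167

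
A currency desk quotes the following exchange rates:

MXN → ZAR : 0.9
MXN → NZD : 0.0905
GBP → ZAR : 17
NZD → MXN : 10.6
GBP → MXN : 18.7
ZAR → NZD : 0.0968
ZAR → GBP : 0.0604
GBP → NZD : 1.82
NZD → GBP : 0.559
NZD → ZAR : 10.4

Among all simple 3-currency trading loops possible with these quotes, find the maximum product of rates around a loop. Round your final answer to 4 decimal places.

1.1433

ZAR→GBP→NZD→ZAR: 0.0604 × 1.82 × 10.4 = 1.14325
ZAR→GBP→MXN→ZAR: 0.0604 × 18.7 × 0.9 = 1.01653
GBP→MXN→NZD→GBP: 18.7 × 0.0905 × 0.559 = 0.94602
ZAR→NZD→MXN→ZAR: 0.0968 × 10.6 × 0.9 = 0.92347
ZAR→NZD→GBP→ZAR: 0.0968 × 0.559 × 17 = 0.91989
Maximum is ZAR→GBP→NZD→ZAR at 1.1433; arbitrage exists.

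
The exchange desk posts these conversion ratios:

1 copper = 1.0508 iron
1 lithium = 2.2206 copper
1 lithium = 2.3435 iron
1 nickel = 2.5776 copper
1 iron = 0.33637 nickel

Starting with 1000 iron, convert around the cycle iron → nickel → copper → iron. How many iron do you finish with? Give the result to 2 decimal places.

1000 iron × 0.33637 = 336.37 nickel
336.37 nickel × 2.5776 = 867.027312 copper
867.027312 copper × 1.0508 = 911.0722994496 iron

911.07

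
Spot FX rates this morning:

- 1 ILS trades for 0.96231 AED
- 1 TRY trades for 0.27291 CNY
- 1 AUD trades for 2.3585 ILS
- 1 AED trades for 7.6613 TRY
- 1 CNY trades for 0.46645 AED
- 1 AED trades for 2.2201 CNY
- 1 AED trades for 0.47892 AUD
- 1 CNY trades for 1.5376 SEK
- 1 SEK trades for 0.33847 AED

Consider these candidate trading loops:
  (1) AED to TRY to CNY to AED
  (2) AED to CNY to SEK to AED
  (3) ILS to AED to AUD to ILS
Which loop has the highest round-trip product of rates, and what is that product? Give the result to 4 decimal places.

(1) 7.6613 × 0.27291 × 0.46645 = 0.97527
(2) 2.2201 × 1.5376 × 0.33847 = 1.15541
(3) 0.96231 × 0.47892 × 2.3585 = 1.08696
Highest is cycle (2) at 1.1554 (>1, arbitrage).

1.1554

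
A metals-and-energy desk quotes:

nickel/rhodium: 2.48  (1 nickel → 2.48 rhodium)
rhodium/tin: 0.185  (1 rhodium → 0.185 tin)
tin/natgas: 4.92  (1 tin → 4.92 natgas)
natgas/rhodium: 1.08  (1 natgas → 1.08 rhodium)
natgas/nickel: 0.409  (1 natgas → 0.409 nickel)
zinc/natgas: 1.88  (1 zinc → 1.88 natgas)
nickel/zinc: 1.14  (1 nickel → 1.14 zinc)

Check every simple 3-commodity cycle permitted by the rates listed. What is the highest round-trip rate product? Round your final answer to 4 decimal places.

rhodium→tin→natgas→rhodium: 0.185 × 4.92 × 1.08 = 0.98302
nickel→zinc→natgas→nickel: 1.14 × 1.88 × 0.409 = 0.87657
Maximum is rhodium→tin→natgas→rhodium at 0.9830; no arbitrage — every cycle loses value.

0.9830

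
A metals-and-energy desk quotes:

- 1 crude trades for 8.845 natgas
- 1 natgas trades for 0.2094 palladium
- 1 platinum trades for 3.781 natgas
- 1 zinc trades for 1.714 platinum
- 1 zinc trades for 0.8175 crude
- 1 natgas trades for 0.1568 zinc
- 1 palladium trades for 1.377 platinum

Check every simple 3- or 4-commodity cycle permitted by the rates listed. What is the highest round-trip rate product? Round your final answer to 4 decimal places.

natgas→zinc→crude→natgas: 0.1568 × 0.8175 × 8.845 = 1.13379
palladium→platinum→natgas→palladium: 1.377 × 3.781 × 0.2094 = 1.09023
natgas→zinc→platinum→natgas: 0.1568 × 1.714 × 3.781 = 1.01616
Maximum is natgas→zinc→crude→natgas at 1.1338; arbitrage exists.

1.1338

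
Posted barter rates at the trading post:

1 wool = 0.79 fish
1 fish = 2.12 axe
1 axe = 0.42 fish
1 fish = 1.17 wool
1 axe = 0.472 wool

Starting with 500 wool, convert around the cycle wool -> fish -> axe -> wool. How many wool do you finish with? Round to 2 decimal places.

395.25

500 wool × 0.79 = 395 fish
395 fish × 2.12 = 837.4 axe
837.4 axe × 0.472 = 395.2528 wool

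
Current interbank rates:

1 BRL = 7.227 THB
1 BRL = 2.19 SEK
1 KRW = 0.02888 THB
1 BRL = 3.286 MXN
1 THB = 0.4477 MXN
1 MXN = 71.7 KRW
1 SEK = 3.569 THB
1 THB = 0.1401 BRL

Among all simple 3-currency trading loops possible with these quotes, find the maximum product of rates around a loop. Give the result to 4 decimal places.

SEK→THB→BRL→SEK: 3.569 × 0.1401 × 2.19 = 1.09504
MXN→KRW→THB→MXN: 71.7 × 0.02888 × 0.4477 = 0.92705
Maximum is SEK→THB→BRL→SEK at 1.0950; arbitrage exists.

1.0950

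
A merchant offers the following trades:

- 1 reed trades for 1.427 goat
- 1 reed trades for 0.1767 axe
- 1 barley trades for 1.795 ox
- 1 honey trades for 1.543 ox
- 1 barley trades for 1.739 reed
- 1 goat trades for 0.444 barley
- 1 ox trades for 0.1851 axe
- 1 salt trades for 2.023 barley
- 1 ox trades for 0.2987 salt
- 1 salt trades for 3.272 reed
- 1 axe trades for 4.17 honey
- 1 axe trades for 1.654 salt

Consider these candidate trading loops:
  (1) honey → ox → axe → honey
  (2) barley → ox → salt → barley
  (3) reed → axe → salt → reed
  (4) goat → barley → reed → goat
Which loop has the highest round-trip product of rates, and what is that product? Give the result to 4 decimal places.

1.1910

(1) 1.543 × 0.1851 × 4.17 = 1.19099
(2) 1.795 × 0.2987 × 2.023 = 1.08466
(3) 0.1767 × 1.654 × 3.272 = 0.95628
(4) 0.444 × 1.739 × 1.427 = 1.10181
Highest is cycle (1) at 1.1910 (>1, arbitrage).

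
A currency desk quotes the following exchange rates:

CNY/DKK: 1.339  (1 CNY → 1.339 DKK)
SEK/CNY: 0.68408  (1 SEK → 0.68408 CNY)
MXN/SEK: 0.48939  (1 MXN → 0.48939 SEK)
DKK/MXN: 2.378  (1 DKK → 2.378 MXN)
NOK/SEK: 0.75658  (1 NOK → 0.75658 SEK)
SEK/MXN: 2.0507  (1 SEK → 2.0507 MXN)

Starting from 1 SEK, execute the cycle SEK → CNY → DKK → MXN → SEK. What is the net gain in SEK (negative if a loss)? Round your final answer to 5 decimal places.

1 SEK × 0.68408 = 0.68408 CNY
0.68408 CNY × 1.339 = 0.91598312 DKK
0.91598312 DKK × 2.378 = 2.17820785936 MXN
2.17820785936 MXN × 0.48939 = 1.0659931442921904 SEK
Net change: 1.0659931442921904 − 1 = 0.0659931442921904 SEK

0.06599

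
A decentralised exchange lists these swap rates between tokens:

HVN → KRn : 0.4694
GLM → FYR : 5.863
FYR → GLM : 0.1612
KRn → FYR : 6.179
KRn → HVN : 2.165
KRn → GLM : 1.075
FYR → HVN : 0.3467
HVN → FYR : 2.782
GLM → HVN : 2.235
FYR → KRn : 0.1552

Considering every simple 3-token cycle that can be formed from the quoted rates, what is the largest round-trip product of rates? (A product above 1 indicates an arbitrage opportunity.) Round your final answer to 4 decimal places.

1.1278

GLM→HVN→KRn→GLM: 2.235 × 0.4694 × 1.075 = 1.12779
FYR→HVN→KRn→FYR: 0.3467 × 0.4694 × 6.179 = 1.00558
FYR→GLM→HVN→FYR: 0.1612 × 2.235 × 2.782 = 1.00230
FYR→KRn→GLM→FYR: 0.1552 × 1.075 × 5.863 = 0.97818
FYR→KRn→HVN→FYR: 0.1552 × 2.165 × 2.782 = 0.93477
Maximum is GLM→HVN→KRn→GLM at 1.1278; arbitrage exists.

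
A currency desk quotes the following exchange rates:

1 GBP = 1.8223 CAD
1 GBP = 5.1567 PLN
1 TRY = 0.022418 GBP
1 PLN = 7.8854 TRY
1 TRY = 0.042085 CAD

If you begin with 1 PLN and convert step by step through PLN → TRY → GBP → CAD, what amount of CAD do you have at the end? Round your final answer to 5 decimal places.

1 PLN × 7.8854 = 7.8854 TRY
7.8854 TRY × 0.022418 = 0.1767748972 GBP
0.1767748972 GBP × 1.8223 = 0.32213689516756 CAD

0.32214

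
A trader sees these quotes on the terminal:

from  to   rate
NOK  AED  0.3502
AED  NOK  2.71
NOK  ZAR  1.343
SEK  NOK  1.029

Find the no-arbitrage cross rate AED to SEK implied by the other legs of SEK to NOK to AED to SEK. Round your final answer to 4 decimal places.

Known legs of the cycle: 1.029 × 0.3502 = 0.3603558
For no arbitrage the full-cycle product must be 1, so the missing rate is 1 / 0.3603558 ≈ 2.775035.

2.7750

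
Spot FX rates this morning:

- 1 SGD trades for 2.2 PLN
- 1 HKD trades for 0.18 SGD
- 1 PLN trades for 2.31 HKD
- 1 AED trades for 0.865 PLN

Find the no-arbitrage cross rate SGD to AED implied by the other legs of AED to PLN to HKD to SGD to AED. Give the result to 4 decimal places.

Known legs of the cycle: 0.865 × 2.31 × 0.18 = 0.359667
For no arbitrage the full-cycle product must be 1, so the missing rate is 1 / 0.359667 ≈ 2.780350.

2.7803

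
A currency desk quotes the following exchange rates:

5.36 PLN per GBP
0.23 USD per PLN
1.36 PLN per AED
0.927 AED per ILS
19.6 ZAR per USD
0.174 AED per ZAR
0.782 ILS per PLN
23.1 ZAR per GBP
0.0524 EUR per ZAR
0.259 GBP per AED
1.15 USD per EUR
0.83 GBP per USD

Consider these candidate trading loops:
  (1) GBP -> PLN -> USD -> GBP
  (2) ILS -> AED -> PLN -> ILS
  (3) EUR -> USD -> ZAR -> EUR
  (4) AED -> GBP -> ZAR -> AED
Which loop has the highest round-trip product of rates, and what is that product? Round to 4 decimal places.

1.1811

(1) 5.36 × 0.23 × 0.83 = 1.02322
(2) 0.927 × 1.36 × 0.782 = 0.98588
(3) 1.15 × 19.6 × 0.0524 = 1.18110
(4) 0.259 × 23.1 × 0.174 = 1.04102
Highest is cycle (3) at 1.1811 (>1, arbitrage).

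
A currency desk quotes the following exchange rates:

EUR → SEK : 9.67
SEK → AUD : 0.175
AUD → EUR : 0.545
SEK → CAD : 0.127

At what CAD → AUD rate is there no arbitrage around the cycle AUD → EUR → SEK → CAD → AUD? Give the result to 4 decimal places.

1.4941

Known legs of the cycle: 0.545 × 9.67 × 0.127 = 0.66930905
For no arbitrage the full-cycle product must be 1, so the missing rate is 1 / 0.66930905 ≈ 1.494078.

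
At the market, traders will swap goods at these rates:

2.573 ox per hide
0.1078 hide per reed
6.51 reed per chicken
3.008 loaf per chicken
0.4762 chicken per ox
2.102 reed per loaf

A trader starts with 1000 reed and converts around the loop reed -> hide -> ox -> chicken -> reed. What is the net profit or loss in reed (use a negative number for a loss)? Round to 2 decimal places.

-140.14

1000 reed × 0.1078 = 107.8 hide
107.8 hide × 2.573 = 277.3694 ox
277.3694 ox × 0.4762 = 132.08330828 chicken
132.08330828 chicken × 6.51 = 859.8623369028 reed
Net change: 859.8623369028 − 1000 = -140.1376630972 reed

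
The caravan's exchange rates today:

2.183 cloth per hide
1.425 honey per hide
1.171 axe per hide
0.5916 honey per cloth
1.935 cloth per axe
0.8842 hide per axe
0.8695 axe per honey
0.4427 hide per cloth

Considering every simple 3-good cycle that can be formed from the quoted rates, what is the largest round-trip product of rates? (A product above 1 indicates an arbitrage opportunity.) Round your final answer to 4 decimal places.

1.0956

hide→honey→axe→hide: 1.425 × 0.8695 × 0.8842 = 1.09556
hide→axe→cloth→hide: 1.171 × 1.935 × 0.4427 = 1.00311
cloth→honey→axe→cloth: 0.5916 × 0.8695 × 1.935 = 0.99536
Maximum is hide→honey→axe→hide at 1.0956; arbitrage exists.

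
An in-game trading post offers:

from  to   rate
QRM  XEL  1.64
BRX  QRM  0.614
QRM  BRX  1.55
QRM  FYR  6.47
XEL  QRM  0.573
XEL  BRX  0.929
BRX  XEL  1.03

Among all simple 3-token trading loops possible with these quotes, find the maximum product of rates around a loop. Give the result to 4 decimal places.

QRM→XEL→BRX→QRM: 1.64 × 0.929 × 0.614 = 0.93547
QRM→BRX→XEL→QRM: 1.55 × 1.03 × 0.573 = 0.91479
Maximum is QRM→XEL→BRX→QRM at 0.9355; no arbitrage — every cycle loses value.

0.9355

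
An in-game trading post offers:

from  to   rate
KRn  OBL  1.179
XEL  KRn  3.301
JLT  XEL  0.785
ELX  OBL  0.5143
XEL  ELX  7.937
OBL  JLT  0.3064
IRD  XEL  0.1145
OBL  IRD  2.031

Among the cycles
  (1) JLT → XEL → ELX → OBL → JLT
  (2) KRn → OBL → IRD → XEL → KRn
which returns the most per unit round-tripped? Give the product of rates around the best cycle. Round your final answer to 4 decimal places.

0.9818

(1) 0.785 × 7.937 × 0.5143 × 0.3064 = 0.98182
(2) 1.179 × 2.031 × 0.1145 × 3.301 = 0.90505
Highest is cycle (1) at 0.9818 (≤1, no arbitrage).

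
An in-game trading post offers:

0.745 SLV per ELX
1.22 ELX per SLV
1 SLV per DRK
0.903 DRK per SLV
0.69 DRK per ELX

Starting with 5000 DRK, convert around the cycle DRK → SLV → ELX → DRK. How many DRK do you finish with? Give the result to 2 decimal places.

5000 DRK × 1 = 5000 SLV
5000 SLV × 1.22 = 6100 ELX
6100 ELX × 0.69 = 4209 DRK

4209.00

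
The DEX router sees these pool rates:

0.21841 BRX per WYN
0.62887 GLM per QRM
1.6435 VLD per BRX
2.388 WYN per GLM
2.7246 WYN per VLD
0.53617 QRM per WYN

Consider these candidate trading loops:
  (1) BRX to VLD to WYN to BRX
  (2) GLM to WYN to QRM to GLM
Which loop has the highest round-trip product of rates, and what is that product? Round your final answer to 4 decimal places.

(1) 1.6435 × 2.7246 × 0.21841 = 0.97801
(2) 2.388 × 0.53617 × 0.62887 = 0.80519
Highest is cycle (1) at 0.9780 (≤1, no arbitrage).

0.9780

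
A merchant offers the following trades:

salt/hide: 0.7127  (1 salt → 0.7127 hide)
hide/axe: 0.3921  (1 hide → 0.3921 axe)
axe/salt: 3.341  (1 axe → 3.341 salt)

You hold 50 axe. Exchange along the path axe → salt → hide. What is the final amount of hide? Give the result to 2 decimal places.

50 axe × 3.341 = 167.05 salt
167.05 salt × 0.7127 = 119.056535 hide

119.06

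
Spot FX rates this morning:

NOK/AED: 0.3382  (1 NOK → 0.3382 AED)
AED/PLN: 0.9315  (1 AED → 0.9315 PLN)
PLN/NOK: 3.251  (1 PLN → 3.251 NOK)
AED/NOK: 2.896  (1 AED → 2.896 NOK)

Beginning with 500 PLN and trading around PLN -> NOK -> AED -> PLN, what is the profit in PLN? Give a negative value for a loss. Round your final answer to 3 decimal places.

500 PLN × 3.251 = 1625.5 NOK
1625.5 NOK × 0.3382 = 549.7441 AED
549.7441 AED × 0.9315 = 512.08662915 PLN
Net change: 512.08662915 − 500 = 12.08662915 PLN

12.087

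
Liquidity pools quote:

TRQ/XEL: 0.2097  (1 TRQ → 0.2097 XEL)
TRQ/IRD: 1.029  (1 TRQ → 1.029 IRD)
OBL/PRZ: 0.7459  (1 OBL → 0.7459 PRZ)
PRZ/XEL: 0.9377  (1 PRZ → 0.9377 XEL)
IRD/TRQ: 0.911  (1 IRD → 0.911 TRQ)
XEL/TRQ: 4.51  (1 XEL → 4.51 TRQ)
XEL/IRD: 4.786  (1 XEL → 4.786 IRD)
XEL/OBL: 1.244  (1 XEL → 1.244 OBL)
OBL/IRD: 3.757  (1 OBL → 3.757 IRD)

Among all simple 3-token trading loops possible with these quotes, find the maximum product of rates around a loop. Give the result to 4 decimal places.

TRQ→XEL→IRD→TRQ: 0.2097 × 4.786 × 0.911 = 0.91430
OBL→PRZ→XEL→OBL: 0.7459 × 0.9377 × 1.244 = 0.87009
Maximum is TRQ→XEL→IRD→TRQ at 0.9143; no arbitrage — every cycle loses value.

0.9143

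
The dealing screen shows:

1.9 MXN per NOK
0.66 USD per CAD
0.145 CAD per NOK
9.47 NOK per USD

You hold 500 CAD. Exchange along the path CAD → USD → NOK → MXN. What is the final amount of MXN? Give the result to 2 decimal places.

500 CAD × 0.66 = 330 USD
330 USD × 9.47 = 3125.1 NOK
3125.1 NOK × 1.9 = 5937.69 MXN

5937.69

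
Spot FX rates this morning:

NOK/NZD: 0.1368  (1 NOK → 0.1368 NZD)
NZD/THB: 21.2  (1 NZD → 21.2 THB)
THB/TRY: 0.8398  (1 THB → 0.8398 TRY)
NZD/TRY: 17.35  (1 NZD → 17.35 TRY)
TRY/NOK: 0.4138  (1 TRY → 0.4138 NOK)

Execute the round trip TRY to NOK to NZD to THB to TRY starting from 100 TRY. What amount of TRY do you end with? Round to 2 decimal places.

100.78

100 TRY × 0.4138 = 41.38 NOK
41.38 NOK × 0.1368 = 5.660784 NZD
5.660784 NZD × 21.2 = 120.0086208 THB
120.0086208 THB × 0.8398 = 100.78323974784 TRY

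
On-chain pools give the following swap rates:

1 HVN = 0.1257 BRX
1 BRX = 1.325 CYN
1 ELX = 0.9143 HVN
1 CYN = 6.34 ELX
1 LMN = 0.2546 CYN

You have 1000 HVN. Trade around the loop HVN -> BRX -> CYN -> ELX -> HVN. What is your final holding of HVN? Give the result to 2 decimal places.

1000 HVN × 0.1257 = 125.7 BRX
125.7 BRX × 1.325 = 166.5525 CYN
166.5525 CYN × 6.34 = 1055.94285 ELX
1055.94285 ELX × 0.9143 = 965.448547755 HVN

965.45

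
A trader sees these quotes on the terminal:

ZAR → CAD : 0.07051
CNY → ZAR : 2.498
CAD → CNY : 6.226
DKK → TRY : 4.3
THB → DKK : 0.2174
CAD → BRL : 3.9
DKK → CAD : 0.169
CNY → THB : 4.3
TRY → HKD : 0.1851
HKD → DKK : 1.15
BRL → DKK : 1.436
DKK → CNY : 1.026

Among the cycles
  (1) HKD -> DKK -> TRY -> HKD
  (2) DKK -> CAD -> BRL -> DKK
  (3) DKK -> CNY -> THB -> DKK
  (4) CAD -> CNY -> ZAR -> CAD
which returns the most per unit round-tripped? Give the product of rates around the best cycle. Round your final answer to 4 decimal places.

(1) 1.15 × 4.3 × 0.1851 = 0.91532
(2) 0.169 × 3.9 × 1.436 = 0.94647
(3) 1.026 × 4.3 × 0.2174 = 0.95913
(4) 6.226 × 2.498 × 0.07051 = 1.09661
Highest is cycle (4) at 1.0966 (>1, arbitrage).

1.0966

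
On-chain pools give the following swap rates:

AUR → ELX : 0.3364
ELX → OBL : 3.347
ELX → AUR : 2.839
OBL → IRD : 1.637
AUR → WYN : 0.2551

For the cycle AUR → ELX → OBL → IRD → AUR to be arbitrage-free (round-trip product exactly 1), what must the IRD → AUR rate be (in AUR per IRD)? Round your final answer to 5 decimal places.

0.54255

Known legs of the cycle: 0.3364 × 3.347 × 1.637 = 1.8431487196
For no arbitrage the full-cycle product must be 1, so the missing rate is 1 / 1.8431487196 ≈ 0.5425498.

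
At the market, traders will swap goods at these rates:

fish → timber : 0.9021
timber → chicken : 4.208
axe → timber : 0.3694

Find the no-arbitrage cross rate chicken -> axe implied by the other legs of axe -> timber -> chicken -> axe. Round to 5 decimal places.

0.64332

Known legs of the cycle: 0.3694 × 4.208 = 1.5544352
For no arbitrage the full-cycle product must be 1, so the missing rate is 1 / 1.5544352 ≈ 0.6433205.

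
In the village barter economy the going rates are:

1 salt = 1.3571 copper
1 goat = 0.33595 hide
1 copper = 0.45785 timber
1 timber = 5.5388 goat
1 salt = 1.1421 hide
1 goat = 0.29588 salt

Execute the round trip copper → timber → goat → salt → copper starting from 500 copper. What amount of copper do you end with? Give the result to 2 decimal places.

509.14

500 copper × 0.45785 = 228.925 timber
228.925 timber × 5.5388 = 1267.96979 goat
1267.96979 goat × 0.29588 = 375.1669014652 salt
375.1669014652 salt × 1.3571 = 509.13900197842292 copper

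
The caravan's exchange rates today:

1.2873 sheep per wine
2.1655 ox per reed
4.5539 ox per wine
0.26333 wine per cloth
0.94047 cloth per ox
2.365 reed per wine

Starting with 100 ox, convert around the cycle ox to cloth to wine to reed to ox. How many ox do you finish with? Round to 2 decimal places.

126.83

100 ox × 0.94047 = 94.047 cloth
94.047 cloth × 0.26333 = 24.76539651 wine
24.76539651 wine × 2.365 = 58.57016274615 reed
58.57016274615 reed × 2.1655 = 126.833687426787825 ox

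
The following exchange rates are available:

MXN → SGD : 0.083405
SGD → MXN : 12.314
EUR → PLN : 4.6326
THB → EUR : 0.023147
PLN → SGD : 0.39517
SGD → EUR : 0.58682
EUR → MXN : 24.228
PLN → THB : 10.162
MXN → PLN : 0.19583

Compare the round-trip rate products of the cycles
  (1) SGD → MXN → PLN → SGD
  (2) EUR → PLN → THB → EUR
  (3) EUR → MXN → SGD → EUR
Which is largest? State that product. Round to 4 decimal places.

1.1858

(1) 12.314 × 0.19583 × 0.39517 = 0.95293
(2) 4.6326 × 10.162 × 0.023147 = 1.08968
(3) 24.228 × 0.083405 × 0.58682 = 1.18581
Highest is cycle (3) at 1.1858 (>1, arbitrage).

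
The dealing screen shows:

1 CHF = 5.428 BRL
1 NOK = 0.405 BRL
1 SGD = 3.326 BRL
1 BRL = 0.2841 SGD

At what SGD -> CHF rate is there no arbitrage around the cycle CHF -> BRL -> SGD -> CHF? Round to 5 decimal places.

0.64847

Known legs of the cycle: 5.428 × 0.2841 = 1.5420948
For no arbitrage the full-cycle product must be 1, so the missing rate is 1 / 1.5420948 ≈ 0.6484686.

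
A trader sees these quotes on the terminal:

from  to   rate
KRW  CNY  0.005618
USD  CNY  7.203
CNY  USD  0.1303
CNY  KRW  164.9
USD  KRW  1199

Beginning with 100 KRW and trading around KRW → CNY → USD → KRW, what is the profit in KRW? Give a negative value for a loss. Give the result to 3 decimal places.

-12.230

100 KRW × 0.005618 = 0.5618 CNY
0.5618 CNY × 0.1303 = 0.07320254 USD
0.07320254 USD × 1199 = 87.76984546 KRW
Net change: 87.76984546 − 100 = -12.23015454 KRW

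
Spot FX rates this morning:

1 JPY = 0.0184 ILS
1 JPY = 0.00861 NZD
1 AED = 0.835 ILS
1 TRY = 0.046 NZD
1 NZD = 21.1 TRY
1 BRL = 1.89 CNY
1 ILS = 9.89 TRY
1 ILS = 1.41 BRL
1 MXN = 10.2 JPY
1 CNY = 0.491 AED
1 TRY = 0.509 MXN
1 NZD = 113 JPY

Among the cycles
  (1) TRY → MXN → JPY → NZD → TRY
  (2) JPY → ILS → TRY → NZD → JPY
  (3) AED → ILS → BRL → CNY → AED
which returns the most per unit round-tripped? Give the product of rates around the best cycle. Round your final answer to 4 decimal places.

(1) 0.509 × 10.2 × 0.00861 × 21.1 = 0.94320
(2) 0.0184 × 9.89 × 0.046 × 113 = 0.94591
(3) 0.835 × 1.41 × 1.89 × 0.491 = 1.09257
Highest is cycle (3) at 1.0926 (>1, arbitrage).

1.0926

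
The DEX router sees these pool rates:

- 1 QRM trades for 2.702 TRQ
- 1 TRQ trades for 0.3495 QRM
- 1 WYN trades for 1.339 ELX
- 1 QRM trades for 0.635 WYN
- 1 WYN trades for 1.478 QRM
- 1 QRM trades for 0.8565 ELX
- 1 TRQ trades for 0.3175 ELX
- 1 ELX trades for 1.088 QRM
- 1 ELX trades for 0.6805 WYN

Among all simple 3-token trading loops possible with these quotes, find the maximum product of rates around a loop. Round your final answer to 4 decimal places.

TRQ→ELX→QRM→TRQ: 0.3175 × 1.088 × 2.702 = 0.93338
ELX→QRM→WYN→ELX: 1.088 × 0.635 × 1.339 = 0.92509
ELX→WYN→QRM→ELX: 0.6805 × 1.478 × 0.8565 = 0.86145
Maximum is TRQ→ELX→QRM→TRQ at 0.9334; no arbitrage — every cycle loses value.

0.9334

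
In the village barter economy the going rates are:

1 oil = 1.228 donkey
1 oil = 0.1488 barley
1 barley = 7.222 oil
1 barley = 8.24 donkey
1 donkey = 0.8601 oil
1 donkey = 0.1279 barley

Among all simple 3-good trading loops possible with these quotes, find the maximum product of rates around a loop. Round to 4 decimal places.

barley→oil→donkey→barley: 7.222 × 1.228 × 0.1279 = 1.13430
barley→donkey→oil→barley: 8.24 × 0.8601 × 0.1488 = 1.05458
Maximum is barley→oil→donkey→barley at 1.1343; arbitrage exists.

1.1343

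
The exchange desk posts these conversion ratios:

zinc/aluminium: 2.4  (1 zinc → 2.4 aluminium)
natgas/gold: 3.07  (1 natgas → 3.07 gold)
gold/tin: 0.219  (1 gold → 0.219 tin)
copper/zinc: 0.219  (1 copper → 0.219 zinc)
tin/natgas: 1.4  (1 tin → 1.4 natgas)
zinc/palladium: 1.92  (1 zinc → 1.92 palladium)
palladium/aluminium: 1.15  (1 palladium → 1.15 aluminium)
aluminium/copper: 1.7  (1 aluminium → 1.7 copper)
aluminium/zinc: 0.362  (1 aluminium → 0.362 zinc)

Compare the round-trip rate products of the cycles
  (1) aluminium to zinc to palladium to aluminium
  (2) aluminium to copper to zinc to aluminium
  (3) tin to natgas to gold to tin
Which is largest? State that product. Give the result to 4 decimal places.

0.9413

(1) 0.362 × 1.92 × 1.15 = 0.79930
(2) 1.7 × 0.219 × 2.4 = 0.89352
(3) 1.4 × 3.07 × 0.219 = 0.94126
Highest is cycle (3) at 0.9413 (≤1, no arbitrage).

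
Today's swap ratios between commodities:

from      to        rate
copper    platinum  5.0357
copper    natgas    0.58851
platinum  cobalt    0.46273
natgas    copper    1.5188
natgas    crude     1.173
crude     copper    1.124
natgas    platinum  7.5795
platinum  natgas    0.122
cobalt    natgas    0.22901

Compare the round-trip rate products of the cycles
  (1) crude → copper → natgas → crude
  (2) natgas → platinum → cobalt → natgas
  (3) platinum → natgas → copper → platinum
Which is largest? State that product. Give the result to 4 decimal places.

(1) 1.124 × 0.58851 × 1.173 = 0.77592
(2) 7.5795 × 0.46273 × 0.22901 = 0.80320
(3) 0.122 × 1.5188 × 5.0357 = 0.93308
Highest is cycle (3) at 0.9331 (≤1, no arbitrage).

0.9331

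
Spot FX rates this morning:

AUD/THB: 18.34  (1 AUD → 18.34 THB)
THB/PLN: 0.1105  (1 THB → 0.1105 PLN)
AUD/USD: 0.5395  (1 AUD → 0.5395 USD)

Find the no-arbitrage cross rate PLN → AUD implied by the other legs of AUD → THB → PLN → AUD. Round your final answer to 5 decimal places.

Known legs of the cycle: 18.34 × 0.1105 = 2.02657
For no arbitrage the full-cycle product must be 1, so the missing rate is 1 / 2.02657 ≈ 0.4934446.

0.49344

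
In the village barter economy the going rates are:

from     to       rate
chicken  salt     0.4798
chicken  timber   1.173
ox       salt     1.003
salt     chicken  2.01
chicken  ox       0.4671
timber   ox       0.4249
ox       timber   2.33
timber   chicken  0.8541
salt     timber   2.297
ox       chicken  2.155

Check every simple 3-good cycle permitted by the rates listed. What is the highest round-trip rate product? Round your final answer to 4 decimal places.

chicken→timber→ox→chicken: 1.173 × 0.4249 × 2.155 = 1.07407
salt→timber→ox→salt: 2.297 × 0.4249 × 1.003 = 0.97892
chicken→ox→salt→chicken: 0.4671 × 1.003 × 2.01 = 0.94169
chicken→salt→timber→chicken: 0.4798 × 2.297 × 0.8541 = 0.94130
chicken→ox→timber→chicken: 0.4671 × 2.33 × 0.8541 = 0.92955
Maximum is chicken→timber→ox→chicken at 1.0741; arbitrage exists.

1.0741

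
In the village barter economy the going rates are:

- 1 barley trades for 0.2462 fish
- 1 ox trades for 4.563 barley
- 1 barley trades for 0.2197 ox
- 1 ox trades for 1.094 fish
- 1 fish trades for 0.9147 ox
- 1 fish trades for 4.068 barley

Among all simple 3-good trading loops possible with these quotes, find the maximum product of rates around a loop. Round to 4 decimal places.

barley→fish→ox→barley: 0.2462 × 0.9147 × 4.563 = 1.02758
barley→ox→fish→barley: 0.2197 × 1.094 × 4.068 = 0.97775
Maximum is barley→fish→ox→barley at 1.0276; arbitrage exists.

1.0276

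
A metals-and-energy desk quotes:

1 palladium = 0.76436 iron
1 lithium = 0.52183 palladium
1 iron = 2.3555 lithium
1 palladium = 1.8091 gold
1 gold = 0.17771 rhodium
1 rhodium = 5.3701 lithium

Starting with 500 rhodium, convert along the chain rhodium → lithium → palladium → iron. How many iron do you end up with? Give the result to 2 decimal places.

1070.98

500 rhodium × 5.3701 = 2685.05 lithium
2685.05 lithium × 0.52183 = 1401.1396415 palladium
1401.1396415 palladium × 0.76436 = 1070.97509637694 iron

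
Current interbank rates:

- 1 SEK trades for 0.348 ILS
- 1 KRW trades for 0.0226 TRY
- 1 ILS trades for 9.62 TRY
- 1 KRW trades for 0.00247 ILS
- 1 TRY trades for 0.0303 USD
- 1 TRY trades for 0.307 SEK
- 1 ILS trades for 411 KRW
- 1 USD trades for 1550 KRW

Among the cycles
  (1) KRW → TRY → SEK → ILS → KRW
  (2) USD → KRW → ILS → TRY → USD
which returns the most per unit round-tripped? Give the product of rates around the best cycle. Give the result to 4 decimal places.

(1) 0.0226 × 0.307 × 0.348 × 411 = 0.99236
(2) 1550 × 0.00247 × 9.62 × 0.0303 = 1.11595
Highest is cycle (2) at 1.1160 (>1, arbitrage).

1.1160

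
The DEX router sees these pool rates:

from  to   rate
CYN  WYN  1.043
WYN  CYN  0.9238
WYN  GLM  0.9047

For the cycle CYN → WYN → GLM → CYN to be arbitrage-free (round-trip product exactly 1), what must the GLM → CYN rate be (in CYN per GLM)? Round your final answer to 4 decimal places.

1.0598

Known legs of the cycle: 1.043 × 0.9047 = 0.9436021
For no arbitrage the full-cycle product must be 1, so the missing rate is 1 / 0.9436021 ≈ 1.059769.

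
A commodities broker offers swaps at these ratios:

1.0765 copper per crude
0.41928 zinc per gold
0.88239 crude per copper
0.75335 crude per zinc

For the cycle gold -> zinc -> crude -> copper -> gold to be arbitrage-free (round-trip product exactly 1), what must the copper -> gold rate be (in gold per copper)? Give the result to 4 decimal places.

2.9409

Known legs of the cycle: 0.41928 × 0.75335 × 1.0765 = 0.340028228982
For no arbitrage the full-cycle product must be 1, so the missing rate is 1 / 0.340028228982 ≈ 2.940932.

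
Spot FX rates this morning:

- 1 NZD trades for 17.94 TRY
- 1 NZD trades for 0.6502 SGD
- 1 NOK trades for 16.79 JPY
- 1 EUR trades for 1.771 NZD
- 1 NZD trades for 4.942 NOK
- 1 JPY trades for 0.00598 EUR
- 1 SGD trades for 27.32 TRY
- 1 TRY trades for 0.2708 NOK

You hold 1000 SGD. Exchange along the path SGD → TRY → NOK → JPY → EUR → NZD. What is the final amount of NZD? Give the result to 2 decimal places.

1315.53

1000 SGD × 27.32 = 27320 TRY
27320 TRY × 0.2708 = 7398.256 NOK
7398.256 NOK × 16.79 = 124216.71824 JPY
124216.71824 JPY × 0.00598 = 742.8159750752 EUR
742.8159750752 EUR × 1.771 = 1315.5270918581792 NZD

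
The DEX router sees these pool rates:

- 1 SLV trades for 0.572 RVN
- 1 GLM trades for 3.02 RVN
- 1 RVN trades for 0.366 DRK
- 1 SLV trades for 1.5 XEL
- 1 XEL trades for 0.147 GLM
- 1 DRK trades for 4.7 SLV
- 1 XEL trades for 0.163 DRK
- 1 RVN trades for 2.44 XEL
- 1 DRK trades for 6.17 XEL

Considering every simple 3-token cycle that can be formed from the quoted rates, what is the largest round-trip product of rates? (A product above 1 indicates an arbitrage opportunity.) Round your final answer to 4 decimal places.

1.1492

XEL→DRK→SLV→XEL: 0.163 × 4.7 × 1.5 = 1.14915
GLM→RVN→XEL→GLM: 3.02 × 2.44 × 0.147 = 1.08321
RVN→DRK→SLV→RVN: 0.366 × 4.7 × 0.572 = 0.98395
Maximum is XEL→DRK→SLV→XEL at 1.1492; arbitrage exists.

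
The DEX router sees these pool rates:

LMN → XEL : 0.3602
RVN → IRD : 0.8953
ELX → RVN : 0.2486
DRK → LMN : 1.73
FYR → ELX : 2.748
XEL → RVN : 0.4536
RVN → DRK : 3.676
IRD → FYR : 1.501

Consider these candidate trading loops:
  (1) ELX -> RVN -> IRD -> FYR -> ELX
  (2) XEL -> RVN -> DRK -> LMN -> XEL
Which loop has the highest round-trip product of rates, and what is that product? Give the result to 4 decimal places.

(1) 0.2486 × 0.8953 × 1.501 × 2.748 = 0.91805
(2) 0.4536 × 3.676 × 1.73 × 0.3602 = 1.03905
Highest is cycle (2) at 1.0391 (>1, arbitrage).

1.0391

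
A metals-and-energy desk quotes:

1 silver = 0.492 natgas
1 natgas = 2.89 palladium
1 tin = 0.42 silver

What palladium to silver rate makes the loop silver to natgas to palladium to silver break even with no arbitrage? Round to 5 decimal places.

Known legs of the cycle: 0.492 × 2.89 = 1.42188
For no arbitrage the full-cycle product must be 1, so the missing rate is 1 / 1.42188 ≈ 0.7032942.

0.70329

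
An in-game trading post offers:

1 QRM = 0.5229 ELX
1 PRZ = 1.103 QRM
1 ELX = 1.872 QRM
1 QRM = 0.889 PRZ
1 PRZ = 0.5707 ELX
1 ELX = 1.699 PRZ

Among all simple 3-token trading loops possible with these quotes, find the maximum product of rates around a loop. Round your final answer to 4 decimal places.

0.9799

QRM→ELX→PRZ→QRM: 0.5229 × 1.699 × 1.103 = 0.97991
QRM→PRZ→ELX→QRM: 0.889 × 0.5707 × 1.872 = 0.94976
Maximum is QRM→ELX→PRZ→QRM at 0.9799; no arbitrage — every cycle loses value.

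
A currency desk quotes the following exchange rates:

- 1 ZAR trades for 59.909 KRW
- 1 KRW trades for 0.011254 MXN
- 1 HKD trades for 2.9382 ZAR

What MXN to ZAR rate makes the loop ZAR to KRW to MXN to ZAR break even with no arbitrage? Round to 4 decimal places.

1.4832

Known legs of the cycle: 59.909 × 0.011254 = 0.674215886
For no arbitrage the full-cycle product must be 1, so the missing rate is 1 / 0.674215886 ≈ 1.483204.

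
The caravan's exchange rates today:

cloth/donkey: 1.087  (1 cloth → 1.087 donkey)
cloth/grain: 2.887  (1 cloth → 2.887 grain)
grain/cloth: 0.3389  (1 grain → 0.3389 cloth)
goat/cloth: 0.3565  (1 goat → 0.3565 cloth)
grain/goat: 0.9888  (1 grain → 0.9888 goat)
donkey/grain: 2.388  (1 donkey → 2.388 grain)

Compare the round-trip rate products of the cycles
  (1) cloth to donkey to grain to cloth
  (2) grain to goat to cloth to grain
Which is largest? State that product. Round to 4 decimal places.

(1) 1.087 × 2.388 × 0.3389 = 0.87970
(2) 0.9888 × 0.3565 × 2.887 = 1.01769
Highest is cycle (2) at 1.0177 (>1, arbitrage).

1.0177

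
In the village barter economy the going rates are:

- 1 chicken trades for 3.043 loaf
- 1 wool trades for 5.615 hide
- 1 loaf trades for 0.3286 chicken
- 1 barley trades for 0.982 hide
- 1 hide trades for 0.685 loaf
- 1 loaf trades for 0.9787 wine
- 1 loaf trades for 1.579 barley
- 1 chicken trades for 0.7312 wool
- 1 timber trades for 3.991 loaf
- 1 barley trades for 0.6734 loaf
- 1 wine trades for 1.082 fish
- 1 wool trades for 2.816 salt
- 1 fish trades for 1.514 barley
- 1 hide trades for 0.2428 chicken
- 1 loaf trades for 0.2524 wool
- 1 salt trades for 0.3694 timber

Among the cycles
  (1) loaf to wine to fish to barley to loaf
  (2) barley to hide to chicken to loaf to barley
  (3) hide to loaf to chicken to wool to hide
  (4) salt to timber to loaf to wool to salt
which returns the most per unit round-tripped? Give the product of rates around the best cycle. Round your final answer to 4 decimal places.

(1) 0.9787 × 1.082 × 1.514 × 0.6734 = 1.07963
(2) 0.982 × 0.2428 × 3.043 × 1.579 = 1.14563
(3) 0.685 × 0.3286 × 0.7312 × 5.615 = 0.92415
(4) 0.3694 × 3.991 × 0.2524 × 2.816 = 1.04785
Highest is cycle (2) at 1.1456 (>1, arbitrage).

1.1456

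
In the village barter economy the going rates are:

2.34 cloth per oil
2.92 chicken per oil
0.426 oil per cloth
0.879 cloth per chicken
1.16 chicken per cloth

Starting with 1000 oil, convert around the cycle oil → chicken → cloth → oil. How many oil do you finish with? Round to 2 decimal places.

1093.41

1000 oil × 2.92 = 2920 chicken
2920 chicken × 0.879 = 2566.68 cloth
2566.68 cloth × 0.426 = 1093.40568 oil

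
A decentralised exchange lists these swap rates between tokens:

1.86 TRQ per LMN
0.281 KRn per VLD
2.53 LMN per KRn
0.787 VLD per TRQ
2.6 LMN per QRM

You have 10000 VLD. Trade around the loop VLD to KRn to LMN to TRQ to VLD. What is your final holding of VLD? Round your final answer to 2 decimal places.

10000 VLD × 0.281 = 2810 KRn
2810 KRn × 2.53 = 7109.3 LMN
7109.3 LMN × 1.86 = 13223.298 TRQ
13223.298 TRQ × 0.787 = 10406.735526 VLD

10406.74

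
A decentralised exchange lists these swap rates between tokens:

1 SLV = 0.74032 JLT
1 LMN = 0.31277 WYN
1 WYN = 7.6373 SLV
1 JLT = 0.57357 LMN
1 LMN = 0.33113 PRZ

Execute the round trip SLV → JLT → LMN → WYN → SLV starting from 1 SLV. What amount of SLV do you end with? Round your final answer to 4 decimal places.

1 SLV × 0.74032 = 0.74032 JLT
0.74032 JLT × 0.57357 = 0.4246253424 LMN
0.4246253424 LMN × 0.31277 = 0.132810068342448 WYN
0.132810068342448 WYN × 7.6373 = 1.0143103349517781104 SLV

1.0143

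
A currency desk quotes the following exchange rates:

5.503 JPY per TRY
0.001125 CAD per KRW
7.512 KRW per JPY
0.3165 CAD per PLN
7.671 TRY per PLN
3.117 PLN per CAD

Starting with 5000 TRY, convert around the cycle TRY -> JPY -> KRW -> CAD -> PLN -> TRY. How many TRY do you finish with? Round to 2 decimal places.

5559.89

5000 TRY × 5.503 = 27515 JPY
27515 JPY × 7.512 = 206692.68 KRW
206692.68 KRW × 0.001125 = 232.529265 CAD
232.529265 CAD × 3.117 = 724.793719005 PLN
724.793719005 PLN × 7.671 = 5559.892618487355 TRY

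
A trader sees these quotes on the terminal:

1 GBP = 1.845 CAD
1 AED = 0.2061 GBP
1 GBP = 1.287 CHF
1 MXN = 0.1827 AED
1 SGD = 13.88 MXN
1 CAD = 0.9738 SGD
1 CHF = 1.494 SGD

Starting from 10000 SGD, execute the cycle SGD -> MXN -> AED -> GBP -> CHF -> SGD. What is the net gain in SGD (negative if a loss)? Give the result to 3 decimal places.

10000 SGD × 13.88 = 138800 MXN
138800 MXN × 0.1827 = 25358.76 AED
25358.76 AED × 0.2061 = 5226.440436 GBP
5226.440436 GBP × 1.287 = 6726.428841132 CHF
6726.428841132 CHF × 1.494 = 10049.284688651208 SGD
Net change: 10049.284688651208 − 10000 = 49.284688651208 SGD

49.285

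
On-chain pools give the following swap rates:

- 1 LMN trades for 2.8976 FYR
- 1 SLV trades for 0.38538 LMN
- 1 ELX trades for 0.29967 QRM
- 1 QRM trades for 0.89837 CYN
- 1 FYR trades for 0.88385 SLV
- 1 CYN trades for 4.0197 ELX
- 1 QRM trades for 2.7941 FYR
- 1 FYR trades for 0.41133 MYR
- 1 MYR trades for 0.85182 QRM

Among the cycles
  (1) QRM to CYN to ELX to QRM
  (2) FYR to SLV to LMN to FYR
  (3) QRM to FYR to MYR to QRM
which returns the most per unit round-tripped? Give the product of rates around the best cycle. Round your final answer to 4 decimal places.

(1) 0.89837 × 4.0197 × 0.29967 = 1.08216
(2) 0.88385 × 0.38538 × 2.8976 = 0.98698
(3) 2.7941 × 0.41133 × 0.85182 = 0.97899
Highest is cycle (1) at 1.0822 (>1, arbitrage).

1.0822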